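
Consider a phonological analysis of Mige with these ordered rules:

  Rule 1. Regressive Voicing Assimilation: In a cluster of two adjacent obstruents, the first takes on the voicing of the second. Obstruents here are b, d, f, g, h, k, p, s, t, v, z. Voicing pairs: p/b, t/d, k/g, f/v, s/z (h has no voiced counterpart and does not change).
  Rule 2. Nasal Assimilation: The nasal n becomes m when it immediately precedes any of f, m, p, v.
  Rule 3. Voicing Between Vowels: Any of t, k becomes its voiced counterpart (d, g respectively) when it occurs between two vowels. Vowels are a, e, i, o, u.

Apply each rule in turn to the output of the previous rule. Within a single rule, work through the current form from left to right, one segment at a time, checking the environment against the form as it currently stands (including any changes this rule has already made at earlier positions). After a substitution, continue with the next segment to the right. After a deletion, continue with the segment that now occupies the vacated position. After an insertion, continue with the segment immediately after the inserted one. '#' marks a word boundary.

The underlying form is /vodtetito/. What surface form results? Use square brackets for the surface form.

[vottedido]

Rule 1 Regressive Voicing Assimilation: [vodtetito] → [vottetito]
Rule 2 Nasal Assimilation: no change — [vottetito]
Rule 3 Voicing Between Vowels: [vottetito] → [vottedido]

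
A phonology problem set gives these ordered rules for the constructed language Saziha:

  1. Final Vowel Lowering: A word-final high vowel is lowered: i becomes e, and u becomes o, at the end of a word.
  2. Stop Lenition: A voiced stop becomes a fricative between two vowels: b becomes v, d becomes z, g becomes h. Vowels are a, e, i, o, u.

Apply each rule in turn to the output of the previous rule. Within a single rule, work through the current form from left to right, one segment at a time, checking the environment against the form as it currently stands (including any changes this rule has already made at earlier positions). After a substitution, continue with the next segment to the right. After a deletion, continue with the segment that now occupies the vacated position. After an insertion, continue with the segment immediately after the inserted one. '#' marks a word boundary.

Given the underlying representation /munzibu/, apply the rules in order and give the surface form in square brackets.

1 Final Vowel Lowering: [munzibu] → [munzibo]
2 Stop Lenition: [munzibo] → [munzivo]

[munzivo]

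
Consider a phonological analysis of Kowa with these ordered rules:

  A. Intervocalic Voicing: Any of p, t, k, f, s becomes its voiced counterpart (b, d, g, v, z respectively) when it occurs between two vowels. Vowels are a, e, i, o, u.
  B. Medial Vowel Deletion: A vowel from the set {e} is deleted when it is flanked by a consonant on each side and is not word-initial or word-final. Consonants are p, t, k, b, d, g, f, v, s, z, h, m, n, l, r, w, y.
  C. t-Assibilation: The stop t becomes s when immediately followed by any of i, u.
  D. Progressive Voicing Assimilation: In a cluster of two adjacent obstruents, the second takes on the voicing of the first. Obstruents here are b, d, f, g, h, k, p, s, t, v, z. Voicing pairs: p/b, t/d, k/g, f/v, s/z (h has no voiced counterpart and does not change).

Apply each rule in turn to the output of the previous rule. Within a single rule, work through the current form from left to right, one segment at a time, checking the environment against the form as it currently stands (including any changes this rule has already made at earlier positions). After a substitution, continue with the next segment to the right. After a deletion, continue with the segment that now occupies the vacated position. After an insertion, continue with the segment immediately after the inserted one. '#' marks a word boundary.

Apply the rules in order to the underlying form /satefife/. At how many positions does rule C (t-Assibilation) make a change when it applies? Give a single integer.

0

A Intervocalic Voicing: [satefife] → [sadevive]
B Medial Vowel Deletion: [sadevive] → [sadvive]
C t-Assibilation: no change — [sadvive]
D Progressive Voicing Assimilation: no change — [sadvive]
Rule C changed 0 position(s).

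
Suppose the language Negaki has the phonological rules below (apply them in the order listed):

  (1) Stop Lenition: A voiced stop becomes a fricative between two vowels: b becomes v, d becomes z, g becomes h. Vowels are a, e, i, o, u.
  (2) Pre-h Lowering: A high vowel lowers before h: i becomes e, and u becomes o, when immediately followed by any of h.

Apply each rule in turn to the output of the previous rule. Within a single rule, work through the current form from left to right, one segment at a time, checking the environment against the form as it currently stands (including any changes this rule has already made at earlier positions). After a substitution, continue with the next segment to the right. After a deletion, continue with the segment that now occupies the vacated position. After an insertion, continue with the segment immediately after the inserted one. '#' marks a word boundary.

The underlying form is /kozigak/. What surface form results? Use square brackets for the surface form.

(1) Stop Lenition: [kozigak] → [kozihak]
(2) Pre-h Lowering: [kozihak] → [kozehak]

[kozehak]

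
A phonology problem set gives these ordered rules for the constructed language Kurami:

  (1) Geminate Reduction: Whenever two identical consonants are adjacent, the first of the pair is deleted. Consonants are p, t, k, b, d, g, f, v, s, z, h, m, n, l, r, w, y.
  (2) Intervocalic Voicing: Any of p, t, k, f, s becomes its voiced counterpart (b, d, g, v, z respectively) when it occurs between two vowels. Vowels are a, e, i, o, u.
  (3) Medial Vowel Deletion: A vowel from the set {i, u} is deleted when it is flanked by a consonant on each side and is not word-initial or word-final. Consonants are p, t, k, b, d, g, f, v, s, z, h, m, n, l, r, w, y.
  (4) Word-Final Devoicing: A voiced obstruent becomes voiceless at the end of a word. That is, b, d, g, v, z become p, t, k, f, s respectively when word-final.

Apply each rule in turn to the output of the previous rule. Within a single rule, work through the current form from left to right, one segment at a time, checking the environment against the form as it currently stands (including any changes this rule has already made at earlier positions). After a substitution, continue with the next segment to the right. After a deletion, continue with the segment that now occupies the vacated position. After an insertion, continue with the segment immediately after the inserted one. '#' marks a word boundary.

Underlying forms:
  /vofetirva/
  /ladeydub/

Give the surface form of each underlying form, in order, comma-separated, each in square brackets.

/vofetirva/:
  (1) Geminate Reduction: no change — [vofetirva]
  (2) Intervocalic Voicing: [vofetirva] → [vovedirva]
  (3) Medial Vowel Deletion: [vovedirva] → [vovedrva]
  (4) Word-Final Devoicing: no change — [vovedrva]
/ladeydub/:
  (1) Geminate Reduction: no change — [ladeydub]
  (2) Intervocalic Voicing: no change — [ladeydub]
  (3) Medial Vowel Deletion: [ladeydub] → [ladeydb]
  (4) Word-Final Devoicing: [ladeydb] → [ladeydp]

[vovedrva], [ladeydp]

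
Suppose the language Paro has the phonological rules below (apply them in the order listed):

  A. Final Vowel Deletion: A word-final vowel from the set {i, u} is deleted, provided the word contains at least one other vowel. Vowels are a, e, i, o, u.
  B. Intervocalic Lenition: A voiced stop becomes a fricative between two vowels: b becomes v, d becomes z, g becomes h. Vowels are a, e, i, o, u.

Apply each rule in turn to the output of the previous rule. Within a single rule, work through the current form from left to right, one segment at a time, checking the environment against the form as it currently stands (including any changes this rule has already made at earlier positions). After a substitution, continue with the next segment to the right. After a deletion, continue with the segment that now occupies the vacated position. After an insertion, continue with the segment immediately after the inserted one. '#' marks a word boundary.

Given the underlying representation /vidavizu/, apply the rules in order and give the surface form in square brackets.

A Final Vowel Deletion: [vidavizu] → [vidaviz]
B Intervocalic Lenition: [vidaviz] → [vizaviz]

[vizaviz]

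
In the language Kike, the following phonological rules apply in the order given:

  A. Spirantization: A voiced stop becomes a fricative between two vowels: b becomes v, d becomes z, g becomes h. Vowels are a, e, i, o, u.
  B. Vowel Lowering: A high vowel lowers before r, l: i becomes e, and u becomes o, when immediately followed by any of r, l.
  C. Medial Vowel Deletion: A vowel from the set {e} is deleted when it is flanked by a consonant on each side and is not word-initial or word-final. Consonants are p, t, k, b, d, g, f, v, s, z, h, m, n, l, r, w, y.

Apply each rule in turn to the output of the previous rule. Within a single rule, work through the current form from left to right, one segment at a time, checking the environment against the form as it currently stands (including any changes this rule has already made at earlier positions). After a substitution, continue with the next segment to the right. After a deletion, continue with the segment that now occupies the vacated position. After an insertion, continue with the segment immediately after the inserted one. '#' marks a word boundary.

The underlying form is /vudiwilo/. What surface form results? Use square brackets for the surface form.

A Spirantization: [vudiwilo] → [vuziwilo]
B Vowel Lowering: [vuziwilo] → [vuziwelo]
C Medial Vowel Deletion: [vuziwelo] → [vuziwlo]

[vuziwlo]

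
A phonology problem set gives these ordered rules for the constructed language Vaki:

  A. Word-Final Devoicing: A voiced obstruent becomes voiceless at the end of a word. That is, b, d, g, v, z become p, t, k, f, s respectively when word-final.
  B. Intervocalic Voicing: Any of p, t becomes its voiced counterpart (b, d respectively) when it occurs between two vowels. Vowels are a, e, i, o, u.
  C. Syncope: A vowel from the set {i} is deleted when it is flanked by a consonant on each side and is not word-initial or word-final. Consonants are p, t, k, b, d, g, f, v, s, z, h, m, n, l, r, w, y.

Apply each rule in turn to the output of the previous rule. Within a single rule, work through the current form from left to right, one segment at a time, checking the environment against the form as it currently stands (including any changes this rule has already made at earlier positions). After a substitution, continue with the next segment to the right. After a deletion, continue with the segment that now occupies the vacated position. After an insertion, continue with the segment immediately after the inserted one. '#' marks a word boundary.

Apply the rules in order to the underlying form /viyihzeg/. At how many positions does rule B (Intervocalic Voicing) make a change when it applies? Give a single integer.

A Word-Final Devoicing: [viyihzeg] → [viyihzek]
B Intervocalic Voicing: no change — [viyihzek]
C Syncope: [viyihzek] → [vyhzek]
Rule B changed 0 position(s).

0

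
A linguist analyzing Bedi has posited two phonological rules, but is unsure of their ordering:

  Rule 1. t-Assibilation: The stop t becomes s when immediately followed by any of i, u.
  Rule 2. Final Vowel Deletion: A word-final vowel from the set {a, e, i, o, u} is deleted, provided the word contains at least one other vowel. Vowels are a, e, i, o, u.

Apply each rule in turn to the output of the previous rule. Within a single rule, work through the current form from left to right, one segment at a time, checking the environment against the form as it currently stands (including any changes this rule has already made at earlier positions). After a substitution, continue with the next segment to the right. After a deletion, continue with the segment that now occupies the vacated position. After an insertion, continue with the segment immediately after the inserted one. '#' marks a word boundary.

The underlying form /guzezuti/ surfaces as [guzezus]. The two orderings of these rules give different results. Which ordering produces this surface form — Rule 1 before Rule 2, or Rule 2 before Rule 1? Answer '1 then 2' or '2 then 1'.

Order 1 then 2:
  1 t-Assibilation: [guzezuti] → [guzezusi]
  2 Final Vowel Deletion: [guzezusi] → [guzezus]
  result: [guzezus]
Order 2 then 1:
  2 Final Vowel Deletion: [guzezuti] → [guzezut]
  1 t-Assibilation: no change — [guzezut]
  result: [guzezut]

1 then 2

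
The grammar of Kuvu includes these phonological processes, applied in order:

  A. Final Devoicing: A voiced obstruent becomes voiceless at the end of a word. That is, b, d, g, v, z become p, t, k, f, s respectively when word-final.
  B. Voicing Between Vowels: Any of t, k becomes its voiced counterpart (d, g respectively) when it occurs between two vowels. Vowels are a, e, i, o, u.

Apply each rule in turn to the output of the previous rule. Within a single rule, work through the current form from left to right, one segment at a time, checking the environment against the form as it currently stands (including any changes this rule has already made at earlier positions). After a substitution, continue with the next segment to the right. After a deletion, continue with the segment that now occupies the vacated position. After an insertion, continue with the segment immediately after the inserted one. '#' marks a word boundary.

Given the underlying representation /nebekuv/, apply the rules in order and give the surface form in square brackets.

[nebeguf]

A Final Devoicing: [nebekuv] → [nebekuf]
B Voicing Between Vowels: [nebekuf] → [nebeguf]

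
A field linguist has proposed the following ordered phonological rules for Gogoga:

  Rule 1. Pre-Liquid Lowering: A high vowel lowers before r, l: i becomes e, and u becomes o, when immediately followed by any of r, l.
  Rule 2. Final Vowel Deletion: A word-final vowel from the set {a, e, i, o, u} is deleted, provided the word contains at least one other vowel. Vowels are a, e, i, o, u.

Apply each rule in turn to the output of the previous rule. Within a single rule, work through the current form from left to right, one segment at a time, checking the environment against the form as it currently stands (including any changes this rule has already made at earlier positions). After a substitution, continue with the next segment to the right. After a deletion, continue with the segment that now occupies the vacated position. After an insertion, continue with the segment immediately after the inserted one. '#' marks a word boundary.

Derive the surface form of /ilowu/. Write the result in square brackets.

[elow]

Rule 1 Pre-Liquid Lowering: [ilowu] → [elowu]
Rule 2 Final Vowel Deletion: [elowu] → [elow]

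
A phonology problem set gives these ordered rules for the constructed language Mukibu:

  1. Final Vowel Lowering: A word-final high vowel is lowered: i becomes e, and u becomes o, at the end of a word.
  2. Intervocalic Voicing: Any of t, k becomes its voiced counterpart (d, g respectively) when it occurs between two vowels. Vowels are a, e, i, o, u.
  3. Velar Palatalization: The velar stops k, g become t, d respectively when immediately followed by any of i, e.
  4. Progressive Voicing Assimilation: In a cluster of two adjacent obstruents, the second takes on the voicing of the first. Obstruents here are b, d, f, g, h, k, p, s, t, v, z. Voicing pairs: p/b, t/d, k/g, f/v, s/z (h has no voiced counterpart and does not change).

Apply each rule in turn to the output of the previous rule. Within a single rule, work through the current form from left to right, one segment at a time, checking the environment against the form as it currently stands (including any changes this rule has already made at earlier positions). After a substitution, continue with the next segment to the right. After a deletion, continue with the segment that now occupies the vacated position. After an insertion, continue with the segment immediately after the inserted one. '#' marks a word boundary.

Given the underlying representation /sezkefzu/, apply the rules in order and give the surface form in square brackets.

1 Final Vowel Lowering: [sezkefzu] → [sezkefzo]
2 Intervocalic Voicing: no change — [sezkefzo]
3 Velar Palatalization: [sezkefzo] → [seztefzo]
4 Progressive Voicing Assimilation: [seztefzo] → [sezdefso]

[sezdefso]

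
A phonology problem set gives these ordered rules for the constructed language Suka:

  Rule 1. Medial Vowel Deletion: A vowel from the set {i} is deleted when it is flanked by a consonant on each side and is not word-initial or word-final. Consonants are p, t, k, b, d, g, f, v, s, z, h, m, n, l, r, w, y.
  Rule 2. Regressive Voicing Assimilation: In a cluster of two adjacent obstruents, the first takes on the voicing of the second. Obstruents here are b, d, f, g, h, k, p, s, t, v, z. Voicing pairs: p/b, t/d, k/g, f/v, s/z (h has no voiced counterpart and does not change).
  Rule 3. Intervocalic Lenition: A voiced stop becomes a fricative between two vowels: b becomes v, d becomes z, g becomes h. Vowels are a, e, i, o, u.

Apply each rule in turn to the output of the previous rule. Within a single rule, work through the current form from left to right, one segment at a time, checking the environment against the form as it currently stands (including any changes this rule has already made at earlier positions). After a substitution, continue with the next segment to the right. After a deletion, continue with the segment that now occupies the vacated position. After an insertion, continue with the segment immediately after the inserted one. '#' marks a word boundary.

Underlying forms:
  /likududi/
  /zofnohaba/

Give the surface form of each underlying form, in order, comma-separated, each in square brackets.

/likududi/:
  Rule 1 Medial Vowel Deletion: [likududi] → [lkududi]
  Rule 2 Regressive Voicing Assimilation: no change — [lkududi]
  Rule 3 Intervocalic Lenition: [lkududi] → [lkuzuzi]
/zofnohaba/:
  Rule 1 Medial Vowel Deletion: no change — [zofnohaba]
  Rule 2 Regressive Voicing Assimilation: no change — [zofnohaba]
  Rule 3 Intervocalic Lenition: [zofnohaba] → [zofnohava]

[lkuzuzi], [zofnohava]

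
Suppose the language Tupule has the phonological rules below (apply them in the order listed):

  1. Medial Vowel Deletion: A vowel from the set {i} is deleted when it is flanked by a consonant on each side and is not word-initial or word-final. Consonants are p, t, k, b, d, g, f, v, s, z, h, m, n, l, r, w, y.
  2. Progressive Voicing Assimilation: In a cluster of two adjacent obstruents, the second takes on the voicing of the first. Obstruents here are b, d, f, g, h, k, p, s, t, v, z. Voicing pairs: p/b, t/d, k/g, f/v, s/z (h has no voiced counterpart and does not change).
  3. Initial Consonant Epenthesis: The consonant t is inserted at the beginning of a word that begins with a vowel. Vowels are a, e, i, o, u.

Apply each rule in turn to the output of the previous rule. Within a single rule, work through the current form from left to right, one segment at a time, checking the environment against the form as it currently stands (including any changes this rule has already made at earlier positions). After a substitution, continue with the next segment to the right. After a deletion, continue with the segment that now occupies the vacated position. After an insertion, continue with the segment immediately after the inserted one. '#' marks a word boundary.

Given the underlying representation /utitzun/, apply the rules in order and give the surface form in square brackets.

1 Medial Vowel Deletion: [utitzun] → [uttzun]
2 Progressive Voicing Assimilation: [uttzun] → [uttsun]
3 Initial Consonant Epenthesis: [uttsun] → [tuttsun]

[tuttsun]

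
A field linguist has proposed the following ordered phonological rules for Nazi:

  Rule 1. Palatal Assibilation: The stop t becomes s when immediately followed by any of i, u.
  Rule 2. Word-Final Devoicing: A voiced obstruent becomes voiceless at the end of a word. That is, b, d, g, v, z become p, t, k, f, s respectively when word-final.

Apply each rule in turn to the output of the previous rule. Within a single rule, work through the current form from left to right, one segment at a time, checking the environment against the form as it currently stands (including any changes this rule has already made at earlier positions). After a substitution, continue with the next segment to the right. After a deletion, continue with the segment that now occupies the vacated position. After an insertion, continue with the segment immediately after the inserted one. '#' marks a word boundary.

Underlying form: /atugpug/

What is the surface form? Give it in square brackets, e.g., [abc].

[asugpuk]

Rule 1 Palatal Assibilation: [atugpug] → [asugpug]
Rule 2 Word-Final Devoicing: [asugpug] → [asugpuk]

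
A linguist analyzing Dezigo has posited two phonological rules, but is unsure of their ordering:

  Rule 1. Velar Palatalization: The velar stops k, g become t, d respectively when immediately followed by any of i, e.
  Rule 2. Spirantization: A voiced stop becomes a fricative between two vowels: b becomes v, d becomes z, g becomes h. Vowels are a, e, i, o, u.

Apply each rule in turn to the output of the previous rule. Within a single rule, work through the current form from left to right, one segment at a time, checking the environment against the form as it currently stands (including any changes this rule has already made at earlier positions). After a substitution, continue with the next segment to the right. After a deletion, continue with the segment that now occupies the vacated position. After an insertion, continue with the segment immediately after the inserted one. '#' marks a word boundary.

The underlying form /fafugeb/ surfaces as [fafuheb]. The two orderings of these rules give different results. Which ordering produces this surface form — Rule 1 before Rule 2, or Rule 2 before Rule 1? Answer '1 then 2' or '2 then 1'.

Order 1 then 2:
  1 Velar Palatalization: [fafugeb] → [fafudeb]
  2 Spirantization: [fafudeb] → [fafuzeb]
  result: [fafuzeb]
Order 2 then 1:
  2 Spirantization: [fafugeb] → [fafuheb]
  1 Velar Palatalization: no change — [fafuheb]
  result: [fafuheb]

2 then 1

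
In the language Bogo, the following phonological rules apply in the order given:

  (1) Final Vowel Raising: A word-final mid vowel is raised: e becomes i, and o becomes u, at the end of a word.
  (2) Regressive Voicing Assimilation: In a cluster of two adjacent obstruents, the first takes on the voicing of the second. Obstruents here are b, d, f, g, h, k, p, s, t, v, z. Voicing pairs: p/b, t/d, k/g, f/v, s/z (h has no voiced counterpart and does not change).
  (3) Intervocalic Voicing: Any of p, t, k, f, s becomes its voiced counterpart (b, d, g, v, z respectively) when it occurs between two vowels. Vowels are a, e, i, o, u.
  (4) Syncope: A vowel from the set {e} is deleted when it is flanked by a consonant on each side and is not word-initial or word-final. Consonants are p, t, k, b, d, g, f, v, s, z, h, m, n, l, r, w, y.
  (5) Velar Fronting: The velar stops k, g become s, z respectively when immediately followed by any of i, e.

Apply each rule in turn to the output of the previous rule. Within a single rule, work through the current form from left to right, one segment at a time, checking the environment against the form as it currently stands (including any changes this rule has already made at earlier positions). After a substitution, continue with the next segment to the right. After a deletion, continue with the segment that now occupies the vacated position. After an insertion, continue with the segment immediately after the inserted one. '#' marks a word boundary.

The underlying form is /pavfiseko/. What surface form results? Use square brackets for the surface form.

(1) Final Vowel Raising: [pavfiseko] → [pavfiseku]
(2) Regressive Voicing Assimilation: [pavfiseku] → [paffiseku]
(3) Intervocalic Voicing: [paffiseku] → [paffizegu]
(4) Syncope: [paffizegu] → [paffizgu]
(5) Velar Fronting: no change — [paffizgu]

[paffizgu]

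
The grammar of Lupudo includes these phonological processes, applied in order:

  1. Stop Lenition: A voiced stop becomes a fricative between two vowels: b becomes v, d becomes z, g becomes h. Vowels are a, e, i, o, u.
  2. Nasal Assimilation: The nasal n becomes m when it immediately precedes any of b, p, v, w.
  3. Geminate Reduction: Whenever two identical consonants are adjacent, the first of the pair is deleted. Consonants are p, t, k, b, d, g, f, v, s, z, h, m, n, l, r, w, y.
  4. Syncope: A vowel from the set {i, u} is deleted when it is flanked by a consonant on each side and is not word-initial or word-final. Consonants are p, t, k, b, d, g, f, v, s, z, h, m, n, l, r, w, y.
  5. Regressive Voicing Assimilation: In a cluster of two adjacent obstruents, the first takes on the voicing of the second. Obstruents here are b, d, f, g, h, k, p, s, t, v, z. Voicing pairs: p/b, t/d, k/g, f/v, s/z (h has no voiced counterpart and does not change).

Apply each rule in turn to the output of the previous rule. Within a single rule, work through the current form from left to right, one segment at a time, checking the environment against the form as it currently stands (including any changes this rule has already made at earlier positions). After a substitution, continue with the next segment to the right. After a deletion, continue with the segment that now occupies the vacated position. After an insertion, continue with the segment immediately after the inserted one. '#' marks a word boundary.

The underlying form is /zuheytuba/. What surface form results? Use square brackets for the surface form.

1 Stop Lenition: [zuheytuba] → [zuheytuva]
2 Nasal Assimilation: no change — [zuheytuva]
3 Geminate Reduction: no change — [zuheytuva]
4 Syncope: [zuheytuva] → [zheytva]
5 Regressive Voicing Assimilation: [zheytva] → [sheydva]

[sheydva]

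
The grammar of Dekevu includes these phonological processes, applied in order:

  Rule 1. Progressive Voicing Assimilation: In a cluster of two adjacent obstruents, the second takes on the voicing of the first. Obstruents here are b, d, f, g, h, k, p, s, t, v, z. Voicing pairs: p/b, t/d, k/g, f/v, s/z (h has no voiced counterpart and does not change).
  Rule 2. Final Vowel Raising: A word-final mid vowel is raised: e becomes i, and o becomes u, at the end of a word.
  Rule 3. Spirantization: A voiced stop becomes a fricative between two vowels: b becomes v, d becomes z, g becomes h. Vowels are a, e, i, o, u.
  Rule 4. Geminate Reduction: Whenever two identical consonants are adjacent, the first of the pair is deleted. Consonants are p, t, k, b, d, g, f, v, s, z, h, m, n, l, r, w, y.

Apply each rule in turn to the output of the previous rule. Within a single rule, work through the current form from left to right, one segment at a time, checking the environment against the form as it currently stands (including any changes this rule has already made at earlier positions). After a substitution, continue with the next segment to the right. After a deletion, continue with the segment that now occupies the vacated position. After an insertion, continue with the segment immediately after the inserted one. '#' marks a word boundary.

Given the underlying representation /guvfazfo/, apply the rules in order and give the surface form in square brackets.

[guvazvu]

Rule 1 Progressive Voicing Assimilation: [guvfazfo] → [guvvazvo]
Rule 2 Final Vowel Raising: [guvvazvo] → [guvvazvu]
Rule 3 Spirantization: no change — [guvvazvu]
Rule 4 Geminate Reduction: [guvvazvu] → [guvazvu]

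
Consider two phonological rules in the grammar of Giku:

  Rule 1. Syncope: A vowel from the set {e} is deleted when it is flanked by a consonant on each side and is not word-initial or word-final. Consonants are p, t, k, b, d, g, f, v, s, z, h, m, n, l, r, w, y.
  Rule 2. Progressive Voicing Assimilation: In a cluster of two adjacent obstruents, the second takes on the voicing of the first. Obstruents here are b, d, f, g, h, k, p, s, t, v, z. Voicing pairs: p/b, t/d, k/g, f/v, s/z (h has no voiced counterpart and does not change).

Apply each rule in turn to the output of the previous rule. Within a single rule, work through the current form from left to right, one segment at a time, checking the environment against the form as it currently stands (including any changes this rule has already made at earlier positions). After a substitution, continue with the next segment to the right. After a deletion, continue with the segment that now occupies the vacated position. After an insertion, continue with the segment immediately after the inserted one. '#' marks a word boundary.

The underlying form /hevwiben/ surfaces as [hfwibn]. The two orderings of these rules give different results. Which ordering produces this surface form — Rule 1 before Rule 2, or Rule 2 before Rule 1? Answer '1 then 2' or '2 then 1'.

Order 1 then 2:
  1 Syncope: [hevwiben] → [hvwibn]
  2 Progressive Voicing Assimilation: [hvwibn] → [hfwibn]
  result: [hfwibn]
Order 2 then 1:
  2 Progressive Voicing Assimilation: no change — [hevwiben]
  1 Syncope: [hevwiben] → [hvwibn]
  result: [hvwibn]

1 then 2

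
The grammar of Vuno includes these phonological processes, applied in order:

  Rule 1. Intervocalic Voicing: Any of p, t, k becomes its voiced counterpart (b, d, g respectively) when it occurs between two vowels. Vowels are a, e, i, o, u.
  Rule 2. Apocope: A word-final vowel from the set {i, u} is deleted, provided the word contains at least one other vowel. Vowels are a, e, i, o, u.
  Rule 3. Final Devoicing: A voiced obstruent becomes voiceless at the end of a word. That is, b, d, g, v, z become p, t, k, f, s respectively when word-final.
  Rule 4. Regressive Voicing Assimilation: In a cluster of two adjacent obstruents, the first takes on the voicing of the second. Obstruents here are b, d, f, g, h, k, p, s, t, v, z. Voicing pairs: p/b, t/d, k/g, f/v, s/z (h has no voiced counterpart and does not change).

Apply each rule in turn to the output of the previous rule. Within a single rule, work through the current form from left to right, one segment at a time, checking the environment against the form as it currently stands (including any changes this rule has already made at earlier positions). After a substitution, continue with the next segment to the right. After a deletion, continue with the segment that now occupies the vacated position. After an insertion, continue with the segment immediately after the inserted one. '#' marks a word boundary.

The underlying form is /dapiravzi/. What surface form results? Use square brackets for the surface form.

Rule 1 Intervocalic Voicing: [dapiravzi] → [dabiravzi]
Rule 2 Apocope: [dabiravzi] → [dabiravz]
Rule 3 Final Devoicing: [dabiravz] → [dabiravs]
Rule 4 Regressive Voicing Assimilation: [dabiravs] → [dabirafs]

[dabirafs]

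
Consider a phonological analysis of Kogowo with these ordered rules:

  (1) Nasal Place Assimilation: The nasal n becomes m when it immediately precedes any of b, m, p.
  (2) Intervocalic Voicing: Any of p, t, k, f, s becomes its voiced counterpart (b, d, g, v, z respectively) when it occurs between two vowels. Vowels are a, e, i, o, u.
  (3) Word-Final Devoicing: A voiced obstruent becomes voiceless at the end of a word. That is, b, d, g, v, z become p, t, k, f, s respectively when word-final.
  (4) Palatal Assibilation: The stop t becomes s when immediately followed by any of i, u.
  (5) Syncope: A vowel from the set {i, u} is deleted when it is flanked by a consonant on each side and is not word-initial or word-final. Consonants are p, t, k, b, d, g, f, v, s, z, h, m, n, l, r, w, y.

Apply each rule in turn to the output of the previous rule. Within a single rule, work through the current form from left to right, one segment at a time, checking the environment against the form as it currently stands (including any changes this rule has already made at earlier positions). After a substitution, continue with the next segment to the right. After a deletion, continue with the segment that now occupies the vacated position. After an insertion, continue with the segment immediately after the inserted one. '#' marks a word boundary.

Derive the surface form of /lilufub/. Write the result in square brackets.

[llvp]

(1) Nasal Place Assimilation: no change — [lilufub]
(2) Intervocalic Voicing: [lilufub] → [liluvub]
(3) Word-Final Devoicing: [liluvub] → [liluvup]
(4) Palatal Assibilation: no change — [liluvup]
(5) Syncope: [liluvup] → [llvp]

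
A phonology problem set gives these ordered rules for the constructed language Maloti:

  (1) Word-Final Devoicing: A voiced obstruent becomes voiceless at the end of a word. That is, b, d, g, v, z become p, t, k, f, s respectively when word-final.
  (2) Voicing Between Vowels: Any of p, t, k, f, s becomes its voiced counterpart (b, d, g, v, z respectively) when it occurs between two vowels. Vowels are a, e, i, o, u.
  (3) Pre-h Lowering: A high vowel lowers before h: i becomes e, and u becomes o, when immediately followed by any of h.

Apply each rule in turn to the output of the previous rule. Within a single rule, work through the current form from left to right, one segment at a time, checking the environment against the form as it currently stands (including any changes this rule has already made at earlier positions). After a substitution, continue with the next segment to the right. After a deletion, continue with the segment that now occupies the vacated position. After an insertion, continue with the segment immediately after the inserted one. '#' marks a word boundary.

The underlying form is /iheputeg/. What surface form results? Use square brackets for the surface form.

(1) Word-Final Devoicing: [iheputeg] → [iheputek]
(2) Voicing Between Vowels: [iheputek] → [ihebudek]
(3) Pre-h Lowering: [ihebudek] → [ehebudek]

[ehebudek]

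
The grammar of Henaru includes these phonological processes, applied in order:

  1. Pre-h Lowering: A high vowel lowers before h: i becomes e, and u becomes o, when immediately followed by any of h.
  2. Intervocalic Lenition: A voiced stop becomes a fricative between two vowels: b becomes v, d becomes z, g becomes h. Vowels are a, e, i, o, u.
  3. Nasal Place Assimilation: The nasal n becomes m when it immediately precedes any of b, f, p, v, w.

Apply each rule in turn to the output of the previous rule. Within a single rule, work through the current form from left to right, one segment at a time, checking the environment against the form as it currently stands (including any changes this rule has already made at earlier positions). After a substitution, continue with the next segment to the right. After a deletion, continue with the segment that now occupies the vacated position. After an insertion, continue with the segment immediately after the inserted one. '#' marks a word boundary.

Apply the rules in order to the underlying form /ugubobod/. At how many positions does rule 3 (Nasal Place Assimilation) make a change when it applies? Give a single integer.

1 Pre-h Lowering: no change — [ugubobod]
2 Intervocalic Lenition: [ugubobod] → [uhuvovod]
3 Nasal Place Assimilation: no change — [uhuvovod]
Rule 3 changed 0 position(s).

0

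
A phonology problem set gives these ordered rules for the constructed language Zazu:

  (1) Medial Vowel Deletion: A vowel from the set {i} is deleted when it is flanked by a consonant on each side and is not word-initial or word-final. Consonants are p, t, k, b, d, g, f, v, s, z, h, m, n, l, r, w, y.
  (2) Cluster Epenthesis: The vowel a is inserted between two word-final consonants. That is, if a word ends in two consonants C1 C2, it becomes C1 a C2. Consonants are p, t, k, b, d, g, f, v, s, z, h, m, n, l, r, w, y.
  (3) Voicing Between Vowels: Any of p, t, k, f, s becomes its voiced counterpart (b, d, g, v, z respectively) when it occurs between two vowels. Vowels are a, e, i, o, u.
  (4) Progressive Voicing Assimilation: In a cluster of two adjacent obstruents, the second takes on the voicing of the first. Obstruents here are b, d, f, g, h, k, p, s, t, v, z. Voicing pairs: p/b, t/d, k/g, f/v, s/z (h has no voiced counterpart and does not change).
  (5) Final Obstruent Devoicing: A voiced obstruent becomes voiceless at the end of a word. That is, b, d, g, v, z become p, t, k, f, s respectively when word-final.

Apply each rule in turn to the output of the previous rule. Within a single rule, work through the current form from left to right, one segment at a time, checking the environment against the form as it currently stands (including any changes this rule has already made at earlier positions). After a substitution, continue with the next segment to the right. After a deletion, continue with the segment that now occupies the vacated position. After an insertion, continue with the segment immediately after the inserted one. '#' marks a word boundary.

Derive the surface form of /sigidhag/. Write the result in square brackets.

(1) Medial Vowel Deletion: [sigidhag] → [sgdhag]
(2) Cluster Epenthesis: no change — [sgdhag]
(3) Voicing Between Vowels: no change — [sgdhag]
(4) Progressive Voicing Assimilation: [sgdhag] → [skthag]
(5) Final Obstruent Devoicing: [skthag] → [skthak]

[skthak]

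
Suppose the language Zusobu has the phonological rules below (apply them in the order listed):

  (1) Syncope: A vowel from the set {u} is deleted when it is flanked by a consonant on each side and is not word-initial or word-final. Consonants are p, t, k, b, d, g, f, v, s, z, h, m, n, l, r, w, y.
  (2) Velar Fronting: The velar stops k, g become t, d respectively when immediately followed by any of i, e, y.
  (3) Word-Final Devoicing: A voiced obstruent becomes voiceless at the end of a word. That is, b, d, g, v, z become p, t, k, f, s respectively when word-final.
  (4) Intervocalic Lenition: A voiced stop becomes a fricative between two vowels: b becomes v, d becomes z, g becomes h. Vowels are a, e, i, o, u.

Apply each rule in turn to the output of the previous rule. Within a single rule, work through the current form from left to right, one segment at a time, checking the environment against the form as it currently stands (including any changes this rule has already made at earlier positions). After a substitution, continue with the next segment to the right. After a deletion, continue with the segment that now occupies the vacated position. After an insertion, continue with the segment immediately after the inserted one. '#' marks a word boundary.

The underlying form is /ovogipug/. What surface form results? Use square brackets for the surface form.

[ovozipk]

(1) Syncope: [ovogipug] → [ovogipg]
(2) Velar Fronting: [ovogipg] → [ovodipg]
(3) Word-Final Devoicing: [ovodipg] → [ovodipk]
(4) Intervocalic Lenition: [ovodipk] → [ovozipk]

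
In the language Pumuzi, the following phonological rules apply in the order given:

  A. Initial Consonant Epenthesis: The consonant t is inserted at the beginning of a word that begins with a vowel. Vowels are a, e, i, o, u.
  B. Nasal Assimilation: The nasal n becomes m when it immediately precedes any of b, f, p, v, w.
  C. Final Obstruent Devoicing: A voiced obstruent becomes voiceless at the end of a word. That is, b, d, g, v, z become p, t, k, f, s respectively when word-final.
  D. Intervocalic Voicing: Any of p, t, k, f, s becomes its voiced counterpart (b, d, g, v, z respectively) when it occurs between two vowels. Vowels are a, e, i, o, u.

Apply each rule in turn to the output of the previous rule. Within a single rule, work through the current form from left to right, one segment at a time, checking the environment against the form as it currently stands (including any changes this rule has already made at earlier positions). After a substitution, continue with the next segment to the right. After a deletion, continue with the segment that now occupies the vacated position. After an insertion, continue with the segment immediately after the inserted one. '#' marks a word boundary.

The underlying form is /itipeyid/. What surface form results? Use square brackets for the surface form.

A Initial Consonant Epenthesis: [itipeyid] → [titipeyid]
B Nasal Assimilation: no change — [titipeyid]
C Final Obstruent Devoicing: [titipeyid] → [titipeyit]
D Intervocalic Voicing: [titipeyit] → [tidibeyit]

[tidibeyit]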